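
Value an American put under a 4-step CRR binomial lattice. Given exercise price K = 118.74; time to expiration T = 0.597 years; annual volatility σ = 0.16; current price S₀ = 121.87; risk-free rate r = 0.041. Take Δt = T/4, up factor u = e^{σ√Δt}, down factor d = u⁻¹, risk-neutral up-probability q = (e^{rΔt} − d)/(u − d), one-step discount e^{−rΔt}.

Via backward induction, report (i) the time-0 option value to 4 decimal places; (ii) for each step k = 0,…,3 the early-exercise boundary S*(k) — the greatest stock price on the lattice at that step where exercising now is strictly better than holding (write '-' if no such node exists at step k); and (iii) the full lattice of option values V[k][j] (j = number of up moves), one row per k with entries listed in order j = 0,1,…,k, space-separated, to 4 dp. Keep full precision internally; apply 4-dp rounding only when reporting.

price = 3.5306
boundary = - - 107.6979 101.2423
tree:
3.5306
6.3690 1.0959
11.0421 2.3670 0.0000
17.4977 5.1124 0.0000 0.0000
23.5662 11.0421 0.0000 0.0000 0.0000

Δt=0.14925, u=1.06376, d=0.94006, q=0.53417, disc=e^(-rΔt)=0.99390
k=4 terminal: V=max(K-S,0) → 23.5662 11.0421 0.0000 0.0000 0.0000
k=3: j=0 S=101.2423 intr=17.4977 cont=16.7733 V=17.4977[EX]; j=1 S=114.5650 intr=4.1750 cont=5.1124 V=5.1124[hold]; j=2 S=129.6408 intr=0.0000 cont=0.0000 V=0.0000[hold]; j=3 S=146.7005 intr=0.0000 cont=0.0000 V=0.0000[hold]  S*(3)=101.2423
k=2: j=0 S=107.6979 intr=11.0421 cont=10.8154 V=11.0421[EX]; j=1 S=121.8700 intr=0.0000 cont=2.3670 V=2.3670[hold]; j=2 S=137.9071 intr=0.0000 cont=0.0000 V=0.0000[hold]  S*(2)=107.6979
k=1: j=0 S=114.5650 intr=4.1750 cont=6.3690 V=6.3690[hold]; j=1 S=129.6408 intr=0.0000 cont=1.0959 V=1.0959[hold]  S*(1)=-
k=0: j=0 S=121.8700 intr=0.0000 cont=3.5306 V=3.5306[hold]  S*(0)=-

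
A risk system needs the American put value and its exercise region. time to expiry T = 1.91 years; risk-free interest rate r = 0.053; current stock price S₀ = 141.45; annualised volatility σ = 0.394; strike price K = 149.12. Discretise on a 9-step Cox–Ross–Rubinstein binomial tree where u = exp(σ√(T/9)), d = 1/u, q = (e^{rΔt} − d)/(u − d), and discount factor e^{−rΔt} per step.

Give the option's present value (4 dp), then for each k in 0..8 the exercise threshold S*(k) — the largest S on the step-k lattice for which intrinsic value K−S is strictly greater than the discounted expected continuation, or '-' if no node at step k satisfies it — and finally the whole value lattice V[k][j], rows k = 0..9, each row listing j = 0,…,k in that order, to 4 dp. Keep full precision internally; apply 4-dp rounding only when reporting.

Δt=0.21222, u=1.19902, d=0.83401, q=0.48574, disc=e^(-rΔt)=0.98882
k=9 terminal: V=max(K-S,0) → 121.5042 109.4180 92.0422 67.0619 31.1489 0.0000 0.0000 0.0000 0.0000 0.0000
k=8: j=0 S=33.1120 intr=116.0080 cont=114.3401 V=116.0080[EX]; j=1 S=47.6036 intr=101.5164 cont=99.8485 V=101.5164[EX]; j=2 S=68.4375 intr=80.6825 cont=79.0146 V=80.6825[EX]; j=3 S=98.3895 intr=50.7305 cont=49.0627 V=50.7305[EX]; j=4 S=141.4500 intr=7.6700 cont=15.8396 V=15.8396[hold]; j=5 S=203.3561 intr=0.0000 cont=0.0000 V=0.0000[hold]; j=6 S=292.3558 intr=0.0000 cont=0.0000 V=0.0000[hold]; j=7 S=420.3064 intr=0.0000 cont=0.0000 V=0.0000[hold]; j=8 S=604.2551 intr=0.0000 cont=0.0000 V=0.0000[hold]  S*(8)=98.3895
k=7: j=0 S=39.7020 intr=109.4180 cont=107.7501 V=109.4180[EX]; j=1 S=57.0778 intr=92.0422 cont=90.3743 V=92.0422[EX]; j=2 S=82.0581 intr=67.0619 cont=65.3940 V=67.0619[EX]; j=3 S=117.9711 intr=31.1489 cont=33.4049 V=33.4049[hold]; j=4 S=169.6017 intr=0.0000 cont=8.0546 V=8.0546[hold]; j=5 S=243.8285 intr=0.0000 cont=0.0000 V=0.0000[hold]; j=6 S=350.5410 intr=0.0000 cont=0.0000 V=0.0000[hold]; j=7 S=503.9566 intr=0.0000 cont=0.0000 V=0.0000[hold]  S*(7)=82.0581
k=6: j=0 S=47.6036 intr=101.5164 cont=99.8485 V=101.5164[EX]; j=1 S=68.4375 intr=80.6825 cont=79.0146 V=80.6825[EX]; j=2 S=98.3895 intr=50.7305 cont=50.1462 V=50.7305[EX]; j=3 S=141.4500 intr=7.6700 cont=20.8554 V=20.8554[hold]; j=4 S=203.3561 intr=0.0000 cont=4.0959 V=4.0959[hold]; j=5 S=292.3558 intr=0.0000 cont=0.0000 V=0.0000[hold]; j=6 S=420.3064 intr=0.0000 cont=0.0000 V=0.0000[hold]  S*(6)=98.3895
k=5: j=0 S=57.0778 intr=92.0422 cont=90.3743 V=92.0422[EX]; j=1 S=82.0581 intr=67.0619 cont=65.3940 V=67.0619[EX]; j=2 S=117.9711 intr=31.1489 cont=35.8140 V=35.8140[hold]; j=3 S=169.6017 intr=0.0000 cont=12.5725 V=12.5725[hold]; j=4 S=243.8285 intr=0.0000 cont=2.0828 V=2.0828[hold]; j=5 S=350.5410 intr=0.0000 cont=0.0000 V=0.0000[hold]  S*(5)=82.0581
k=4: j=0 S=68.4375 intr=80.6825 cont=79.0146 V=80.6825[EX]; j=1 S=98.3895 intr=50.7305 cont=51.3033 V=51.3033[hold]; j=2 S=141.4500 intr=7.6700 cont=24.2504 V=24.2504[hold]; j=3 S=203.3561 intr=0.0000 cont=7.3936 V=7.3936[hold]; j=4 S=292.3558 intr=0.0000 cont=1.0591 V=1.0591[hold]  S*(4)=68.4375
k=3: j=0 S=82.0581 intr=67.0619 cont=65.6692 V=67.0619[EX]; j=1 S=117.9711 intr=31.1489 cont=37.7359 V=37.7359[hold]; j=2 S=169.6017 intr=0.0000 cont=15.8828 V=15.8828[hold]; j=3 S=243.8285 intr=0.0000 cont=4.2684 V=4.2684[hold]  S*(3)=82.0581
k=2: j=0 S=98.3895 intr=50.7305 cont=52.2264 V=52.2264[hold]; j=1 S=141.4500 intr=7.6700 cont=26.8177 V=26.8177[hold]; j=2 S=203.3561 intr=0.0000 cont=10.1267 V=10.1267[hold]  S*(2)=-
k=1: j=0 S=117.9711 intr=31.1489 cont=39.4384 V=39.4384[hold]; j=1 S=169.6017 intr=0.0000 cont=18.5010 V=18.5010[hold]  S*(1)=-
k=0: j=0 S=141.4500 intr=7.6700 cont=28.9410 V=28.9410[hold]  S*(0)=-

price = 28.9410
boundary = - - - 82.0581 68.4375 82.0581 98.3895 82.0581 98.3895
tree:
28.9410
39.4384 18.5010
52.2264 26.8177 10.1267
67.0619 37.7359 15.8828 4.2684
80.6825 51.3033 24.2504 7.3936 1.0591
92.0422 67.0619 35.8140 12.5725 2.0828 0.0000
101.5164 80.6825 50.7305 20.8554 4.0959 0.0000 0.0000
109.4180 92.0422 67.0619 33.4049 8.0546 0.0000 0.0000 0.0000
116.0080 101.5164 80.6825 50.7305 15.8396 0.0000 0.0000 0.0000 0.0000
121.5042 109.4180 92.0422 67.0619 31.1489 0.0000 0.0000 0.0000 0.0000 0.0000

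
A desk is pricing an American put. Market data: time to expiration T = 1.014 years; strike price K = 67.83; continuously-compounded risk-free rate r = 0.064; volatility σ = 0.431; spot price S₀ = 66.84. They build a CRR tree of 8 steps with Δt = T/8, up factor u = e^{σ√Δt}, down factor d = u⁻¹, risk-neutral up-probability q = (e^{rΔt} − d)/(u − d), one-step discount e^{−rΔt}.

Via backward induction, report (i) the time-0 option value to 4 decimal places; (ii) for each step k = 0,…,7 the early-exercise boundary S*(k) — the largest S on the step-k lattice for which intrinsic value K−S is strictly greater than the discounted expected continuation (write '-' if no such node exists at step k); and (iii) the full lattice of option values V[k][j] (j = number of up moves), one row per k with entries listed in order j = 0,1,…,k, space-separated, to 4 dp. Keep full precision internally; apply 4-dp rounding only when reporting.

Δt=0.12675  u=1.16584  d=0.85775  q=0.48815  discount=0.99192
step 8 (expiry): payoffs max(K−S,0) = 48.2454 41.2107 31.6494 18.6537 0.9900 0.0000 0.0000 0.0000 0.0000
step 7: (k=7,j=0): S=22.8326, (K−S)⁺=44.9974, hold=44.4494 ⇒ V=44.9974 exercise | (k=7,j=1): S=31.0339, (K−S)⁺=36.7961, hold=36.2481 ⇒ V=36.7961 exercise | (k=7,j=2): S=42.1809, (K−S)⁺=25.6491, hold=25.1011 ⇒ V=25.6491 exercise | (k=7,j=3): S=57.3319, (K−S)⁺=10.4981, hold=9.9501 ⇒ V=10.4981 exercise | (k=7,j=4): S=77.9249, (K−S)⁺=0.0000, hold=0.5026 ⇒ V=0.5026 continue | (k=7,j=5): S=105.9148, (K−S)⁺=0.0000, hold=0.0000 ⇒ V=0.0000 continue | (k=7,j=6): S=143.9584, (K−S)⁺=0.0000, hold=0.0000 ⇒ V=0.0000 continue | (k=7,j=7): S=195.6668, (K−S)⁺=0.0000, hold=0.0000 ⇒ V=0.0000 continue  boundary S*=57.3319
step 6: (k=6,j=0): S=26.6193, (K−S)⁺=41.2107, hold=40.6627 ⇒ V=41.2107 exercise | (k=6,j=1): S=36.1806, (K−S)⁺=31.6494, hold=31.1014 ⇒ V=31.6494 exercise | (k=6,j=2): S=49.1763, (K−S)⁺=18.6537, hold=18.1056 ⇒ V=18.6537 exercise | (k=6,j=3): S=66.8400, (K−S)⁺=0.9900, hold=5.5734 ⇒ V=5.5734 continue | (k=6,j=4): S=90.8483, (K−S)⁺=0.0000, hold=0.2552 ⇒ V=0.2552 continue | (k=6,j=5): S=123.4800, (K−S)⁺=0.0000, hold=0.0000 ⇒ V=0.0000 continue | (k=6,j=6): S=167.8329, (K−S)⁺=0.0000, hold=0.0000 ⇒ V=0.0000 continue  boundary S*=49.1763
step 5: (k=5,j=0): S=31.0339, (K−S)⁺=36.7961, hold=36.2481 ⇒ V=36.7961 exercise | (k=5,j=1): S=42.1809, (K−S)⁺=25.6491, hold=25.1011 ⇒ V=25.6491 exercise | (k=5,j=2): S=57.3319, (K−S)⁺=10.4981, hold=12.1694 ⇒ V=12.1694 continue | (k=5,j=3): S=77.9249, (K−S)⁺=0.0000, hold=2.9533 ⇒ V=2.9533 continue | (k=5,j=4): S=105.9148, (K−S)⁺=0.0000, hold=0.1296 ⇒ V=0.1296 continue | (k=5,j=5): S=143.9584, (K−S)⁺=0.0000, hold=0.0000 ⇒ V=0.0000 continue  boundary S*=42.1809
step 4: (k=4,j=0): S=36.1806, (K−S)⁺=31.6494, hold=31.1014 ⇒ V=31.6494 exercise | (k=4,j=1): S=49.1763, (K−S)⁺=18.6537, hold=18.9149 ⇒ V=18.9149 continue | (k=4,j=2): S=66.8400, (K−S)⁺=0.9900, hold=7.6086 ⇒ V=7.6086 continue | (k=4,j=3): S=90.8483, (K−S)⁺=0.0000, hold=1.5622 ⇒ V=1.5622 continue | (k=4,j=4): S=123.4800, (K−S)⁺=0.0000, hold=0.0658 ⇒ V=0.0658 continue  boundary S*=36.1806
step 3: (k=3,j=0): S=42.1809, (K−S)⁺=25.6491, hold=25.2276 ⇒ V=25.6491 exercise | (k=3,j=1): S=57.3319, (K−S)⁺=10.4981, hold=13.2875 ⇒ V=13.2875 continue | (k=3,j=2): S=77.9249, (K−S)⁺=0.0000, hold=4.6194 ⇒ V=4.6194 continue | (k=3,j=3): S=105.9148, (K−S)⁺=0.0000, hold=0.8250 ⇒ V=0.8250 continue  boundary S*=42.1809
step 2: (k=2,j=0): S=49.1763, (K−S)⁺=18.6537, hold=19.4563 ⇒ V=19.4563 continue | (k=2,j=1): S=66.8400, (K−S)⁺=0.9900, hold=8.9830 ⇒ V=8.9830 continue | (k=2,j=2): S=90.8483, (K−S)⁺=0.0000, hold=2.7448 ⇒ V=2.7448 continue  boundary S*=-
step 1: (k=1,j=0): S=57.3319, (K−S)⁺=10.4981, hold=14.2278 ⇒ V=14.2278 continue | (k=1,j=1): S=77.9249, (K−S)⁺=0.0000, hold=5.8898 ⇒ V=5.8898 continue  boundary S*=-
step 0: (k=0,j=0): S=66.8400, (K−S)⁺=0.9900, hold=10.0756 ⇒ V=10.0756 continue  boundary S*=-

price = 10.0756
boundary = - - - 42.1809 36.1806 42.1809 49.1763 57.3319
tree:
10.0756
14.2278 5.8898
19.4563 8.9830 2.7448
25.6491 13.2875 4.6194 0.8250
31.6494 18.9149 7.6086 1.5622 0.0658
36.7961 25.6491 12.1694 2.9533 0.1296 0.0000
41.2107 31.6494 18.6537 5.5734 0.2552 0.0000 0.0000
44.9974 36.7961 25.6491 10.4981 0.5026 0.0000 0.0000 0.0000
48.2454 41.2107 31.6494 18.6537 0.9900 0.0000 0.0000 0.0000 0.0000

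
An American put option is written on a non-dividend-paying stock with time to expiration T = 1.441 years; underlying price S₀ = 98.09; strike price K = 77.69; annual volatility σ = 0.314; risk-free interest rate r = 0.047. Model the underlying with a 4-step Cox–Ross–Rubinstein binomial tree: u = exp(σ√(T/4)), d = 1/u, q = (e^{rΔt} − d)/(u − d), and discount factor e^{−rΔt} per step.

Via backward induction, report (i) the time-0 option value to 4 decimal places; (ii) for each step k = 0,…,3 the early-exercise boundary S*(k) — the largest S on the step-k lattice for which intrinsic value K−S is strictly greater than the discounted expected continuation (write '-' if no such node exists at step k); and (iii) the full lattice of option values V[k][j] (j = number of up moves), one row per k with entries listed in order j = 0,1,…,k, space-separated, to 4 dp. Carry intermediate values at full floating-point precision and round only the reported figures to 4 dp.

Δt=0.36025  u=1.20740  d=0.82823  q=0.49806  discount=0.98321
step 4 (expiry): payoffs max(K−S,0) = 31.5341 10.4038 0.0000 0.0000 0.0000
step 3: (k=3,j=0): S=55.7284, (K−S)⁺=21.9616, hold=20.6573 ⇒ V=21.9616 exercise | (k=3,j=1): S=81.2410, (K−S)⁺=0.0000, hold=5.1344 ⇒ V=5.1344 continue | (k=3,j=2): S=118.4334, (K−S)⁺=0.0000, hold=0.0000 ⇒ V=0.0000 continue | (k=3,j=3): S=172.6526, (K−S)⁺=0.0000, hold=0.0000 ⇒ V=0.0000 continue  boundary S*=55.7284
step 2: (k=2,j=0): S=67.2862, (K−S)⁺=10.4038, hold=13.3527 ⇒ V=13.3527 continue | (k=2,j=1): S=98.0900, (K−S)⁺=0.0000, hold=2.5339 ⇒ V=2.5339 continue | (k=2,j=2): S=142.9959, (K−S)⁺=0.0000, hold=0.0000 ⇒ V=0.0000 continue  boundary S*=-
step 1: (k=1,j=0): S=81.2410, (K−S)⁺=0.0000, hold=7.8306 ⇒ V=7.8306 continue | (k=1,j=1): S=118.4334, (K−S)⁺=0.0000, hold=1.2505 ⇒ V=1.2505 continue  boundary S*=-
step 0: (k=0,j=0): S=98.0900, (K−S)⁺=0.0000, hold=4.4769 ⇒ V=4.4769 continue  boundary S*=-

price = 4.4769
boundary = - - - 55.7284
tree:
4.4769
7.8306 1.2505
13.3527 2.5339 0.0000
21.9616 5.1344 0.0000 0.0000
31.5341 10.4038 0.0000 0.0000 0.0000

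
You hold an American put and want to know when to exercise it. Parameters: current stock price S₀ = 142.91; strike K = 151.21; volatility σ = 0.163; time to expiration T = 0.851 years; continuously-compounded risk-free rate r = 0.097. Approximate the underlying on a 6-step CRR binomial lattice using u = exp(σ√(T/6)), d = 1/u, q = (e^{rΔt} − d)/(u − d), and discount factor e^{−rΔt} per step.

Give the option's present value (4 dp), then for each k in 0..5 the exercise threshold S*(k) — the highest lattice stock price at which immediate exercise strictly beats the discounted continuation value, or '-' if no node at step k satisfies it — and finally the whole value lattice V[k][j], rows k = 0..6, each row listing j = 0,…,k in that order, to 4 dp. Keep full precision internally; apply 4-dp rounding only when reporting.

Δt=0.14183  u=1.06331  d=0.94046  q=0.59742  discount=0.98634
step 6 (expiry): payoffs max(K−S,0) = 52.3314 39.4150 24.8113 8.3000 0.0000 0.0000 0.0000
step 5: (k=5,j=0): S=105.1386, (K−S)⁺=46.0714, hold=44.0053 ⇒ V=46.0714 exercise | (k=5,j=1): S=118.8728, (K−S)⁺=32.3372, hold=30.2711 ⇒ V=32.3372 exercise | (k=5,j=2): S=134.4010, (K−S)⁺=16.8090, hold=14.7429 ⇒ V=16.8090 exercise | (k=5,j=3): S=151.9577, (K−S)⁺=0.0000, hold=3.2958 ⇒ V=3.2958 continue | (k=5,j=4): S=171.8078, (K−S)⁺=0.0000, hold=0.0000 ⇒ V=0.0000 continue | (k=5,j=5): S=194.2508, (K−S)⁺=0.0000, hold=0.0000 ⇒ V=0.0000 continue  boundary S*=134.4010
step 4: (k=4,j=0): S=111.7950, (K−S)⁺=39.4150, hold=37.3489 ⇒ V=39.4150 exercise | (k=4,j=1): S=126.3987, (K−S)⁺=24.8113, hold=22.7453 ⇒ V=24.8113 exercise | (k=4,j=2): S=142.9100, (K−S)⁺=8.3000, hold=8.6166 ⇒ V=8.6166 continue | (k=4,j=3): S=161.5782, (K−S)⁺=0.0000, hold=1.3087 ⇒ V=1.3087 continue | (k=4,j=4): S=182.6850, (K−S)⁺=0.0000, hold=0.0000 ⇒ V=0.0000 continue  boundary S*=126.3987
step 3: (k=3,j=0): S=118.8728, (K−S)⁺=32.3372, hold=30.2711 ⇒ V=32.3372 exercise | (k=3,j=1): S=134.4010, (K−S)⁺=16.8090, hold=14.9294 ⇒ V=16.8090 exercise | (k=3,j=2): S=151.9577, (K−S)⁺=0.0000, hold=4.1926 ⇒ V=4.1926 continue | (k=3,j=3): S=171.8078, (K−S)⁺=0.0000, hold=0.5196 ⇒ V=0.5196 continue  boundary S*=134.4010
step 2: (k=2,j=0): S=126.3987, (K−S)⁺=24.8113, hold=22.7453 ⇒ V=24.8113 exercise | (k=2,j=1): S=142.9100, (K−S)⁺=8.3000, hold=9.1450 ⇒ V=9.1450 continue | (k=2,j=2): S=161.5782, (K−S)⁺=0.0000, hold=1.9710 ⇒ V=1.9710 continue  boundary S*=126.3987
step 1: (k=1,j=0): S=134.4010, (K−S)⁺=16.8090, hold=15.2408 ⇒ V=16.8090 exercise | (k=1,j=1): S=151.9577, (K−S)⁺=0.0000, hold=4.7927 ⇒ V=4.7927 continue  boundary S*=134.4010
step 0: (k=0,j=0): S=142.9100, (K−S)⁺=8.3000, hold=9.4987 ⇒ V=9.4987 continue  boundary S*=-

price = 9.4987
boundary = - 134.4010 126.3987 134.4010 126.3987 134.4010
tree:
9.4987
16.8090 4.7927
24.8113 9.1450 1.9710
32.3372 16.8090 4.1926 0.5196
39.4150 24.8113 8.6166 1.3087 0.0000
46.0714 32.3372 16.8090 3.2958 0.0000 0.0000
52.3314 39.4150 24.8113 8.3000 0.0000 0.0000 0.0000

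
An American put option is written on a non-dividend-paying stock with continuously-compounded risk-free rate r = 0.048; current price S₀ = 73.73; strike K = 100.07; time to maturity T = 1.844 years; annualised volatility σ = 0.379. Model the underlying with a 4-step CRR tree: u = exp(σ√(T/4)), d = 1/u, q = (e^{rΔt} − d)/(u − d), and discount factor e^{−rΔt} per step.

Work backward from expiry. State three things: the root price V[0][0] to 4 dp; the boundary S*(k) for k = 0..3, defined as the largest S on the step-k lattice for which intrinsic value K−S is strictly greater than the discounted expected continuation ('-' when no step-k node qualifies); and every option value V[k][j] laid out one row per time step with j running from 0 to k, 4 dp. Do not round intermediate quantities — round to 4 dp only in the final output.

Δt=0.46100, u=1.29347, d=0.77311, q=0.47902, disc=e^(-rΔt)=0.97812
k=4 terminal: V=max(K-S,0) → 73.7299 56.0013 26.3400 0.0000 0.0000
k=3: j=0 S=34.0701 intr=65.9999 cont=63.8098 V=65.9999[EX]; j=1 S=57.0017 intr=43.0683 cont=40.8783 V=43.0683[EX]; j=2 S=95.3676 intr=4.7024 cont=13.4223 V=13.4223[hold]; j=3 S=159.5566 intr=0.0000 cont=0.0000 V=0.0000[hold]  S*(3)=57.0017
k=2: j=0 S=44.0687 intr=56.0013 cont=53.8112 V=56.0013[EX]; j=1 S=73.7300 intr=26.3400 cont=28.2356 V=28.2356[hold]; j=2 S=123.3553 intr=0.0000 cont=6.8397 V=6.8397[hold]  S*(2)=44.0687
k=1: j=0 S=57.0017 intr=43.0683 cont=41.7665 V=43.0683[EX]; j=1 S=95.3676 intr=4.7024 cont=17.5929 V=17.5929[hold]  S*(1)=57.0017
k=0: j=0 S=73.7300 intr=26.3400 cont=30.1897 V=30.1897[hold]  S*(0)=-

price = 30.1897
boundary = - 57.0017 44.0687 57.0017
tree:
30.1897
43.0683 17.5929
56.0013 28.2356 6.8397
65.9999 43.0683 13.4223 0.0000
73.7299 56.0013 26.3400 0.0000 0.0000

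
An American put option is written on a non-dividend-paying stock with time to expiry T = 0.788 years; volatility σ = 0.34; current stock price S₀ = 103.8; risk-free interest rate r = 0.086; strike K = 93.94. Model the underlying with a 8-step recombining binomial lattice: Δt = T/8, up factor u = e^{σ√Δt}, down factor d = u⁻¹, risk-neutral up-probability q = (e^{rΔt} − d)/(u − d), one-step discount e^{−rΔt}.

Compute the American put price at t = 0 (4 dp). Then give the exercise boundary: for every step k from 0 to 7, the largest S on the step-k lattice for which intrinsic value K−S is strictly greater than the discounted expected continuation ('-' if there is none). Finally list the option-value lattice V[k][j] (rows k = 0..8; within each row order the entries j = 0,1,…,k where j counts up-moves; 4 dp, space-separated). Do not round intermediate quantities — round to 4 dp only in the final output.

price = 5.7828
boundary = - - - - 67.7371 75.3649 67.7371 75.3649
tree:
5.7828
8.8601 2.9589
13.1817 4.9066 1.1600
18.9524 7.9249 2.1241 0.2645
26.2029 12.3873 3.8224 0.5479 0.0000
33.0587 18.5751 6.7216 1.1350 0.0000 0.0000
39.2206 26.2029 11.4453 2.3511 0.0000 0.0000 0.0000
44.7589 33.0587 18.5751 4.8702 0.0000 0.0000 0.0000 0.0000
49.7366 39.2206 26.2029 10.0883 0.0000 0.0000 0.0000 0.0000 0.0000

params: Δt=0.09850 u=1.11261 d=0.89879 q=0.51313 e^(-rΔt)=0.99156
t_8 payoffs: 49.7366 39.2206 26.2029 10.0883 0.0000 0.0000 0.0000 0.0000 0.0000
t_7: node(7,0) S=49.1811 payoff=44.7589 vs cont=43.9665 → 44.7589 [stop]  node(7,1) S=60.8813 payoff=33.0587 vs cont=32.2663 → 33.0587 [stop]  node(7,2) S=75.3649 payoff=18.5751 vs cont=17.7827 → 18.5751 [stop]  node(7,3) S=93.2942 payoff=0.6458 vs cont=4.8702 → 4.8702 [wait]  node(7,4) S=115.4888 payoff=0.0000 vs cont=0.0000 → 0.0000 [wait]  node(7,5) S=142.9636 payoff=0.0000 vs cont=0.0000 → 0.0000 [wait]  node(7,6) S=176.9746 payoff=0.0000 vs cont=0.0000 → 0.0000 [wait]  node(7,7) S=219.0767 payoff=0.0000 vs cont=0.0000 → 0.0000 [wait]  ⇒ S*(7)=75.3649
t_6: node(6,0) S=54.7194 payoff=39.2206 vs cont=38.4282 → 39.2206 [stop]  node(6,1) S=67.7371 payoff=26.2029 vs cont=25.4105 → 26.2029 [stop]  node(6,2) S=83.8517 payoff=10.0883 vs cont=11.4453 → 11.4453 [wait]  node(6,3) S=103.8000 payoff=0.0000 vs cont=2.3511 → 2.3511 [wait]  node(6,4) S=128.4940 payoff=0.0000 vs cont=0.0000 → 0.0000 [wait]  node(6,5) S=159.0626 payoff=0.0000 vs cont=0.0000 → 0.0000 [wait]  node(6,6) S=196.9036 payoff=0.0000 vs cont=0.0000 → 0.0000 [wait]  ⇒ S*(6)=67.7371
t_5: node(5,0) S=60.8813 payoff=33.0587 vs cont=32.2663 → 33.0587 [stop]  node(5,1) S=75.3649 payoff=18.5751 vs cont=18.4731 → 18.5751 [stop]  node(5,2) S=93.2942 payoff=0.6458 vs cont=6.7216 → 6.7216 [wait]  node(5,3) S=115.4888 payoff=0.0000 vs cont=1.1350 → 1.1350 [wait]  node(5,4) S=142.9636 payoff=0.0000 vs cont=0.0000 → 0.0000 [wait]  node(5,5) S=176.9746 payoff=0.0000 vs cont=0.0000 → 0.0000 [wait]  ⇒ S*(5)=75.3649
t_4: node(4,0) S=67.7371 payoff=26.2029 vs cont=25.4105 → 26.2029 [stop]  node(4,1) S=83.8517 payoff=10.0883 vs cont=12.3873 → 12.3873 [wait]  node(4,2) S=103.8000 payoff=0.0000 vs cont=3.8224 → 3.8224 [wait]  node(4,3) S=128.4940 payoff=0.0000 vs cont=0.5479 → 0.5479 [wait]  node(4,4) S=159.0626 payoff=0.0000 vs cont=0.0000 → 0.0000 [wait]  ⇒ S*(4)=67.7371
t_3: node(3,0) S=75.3649 payoff=18.5751 vs cont=18.9524 → 18.9524 [wait]  node(3,1) S=93.2942 payoff=0.6458 vs cont=7.9249 → 7.9249 [wait]  node(3,2) S=115.4888 payoff=0.0000 vs cont=2.1241 → 2.1241 [wait]  node(3,3) S=142.9636 payoff=0.0000 vs cont=0.2645 → 0.2645 [wait]  ⇒ S*(3)=-
t_2: node(2,0) S=83.8517 payoff=10.0883 vs cont=13.1817 → 13.1817 [wait]  node(2,1) S=103.8000 payoff=0.0000 vs cont=4.9066 → 4.9066 [wait]  node(2,2) S=128.4940 payoff=0.0000 vs cont=1.1600 → 1.1600 [wait]  ⇒ S*(2)=-
t_1: node(1,0) S=93.2942 payoff=0.6458 vs cont=8.8601 → 8.8601 [wait]  node(1,1) S=115.4888 payoff=0.0000 vs cont=2.9589 → 2.9589 [wait]  ⇒ S*(1)=-
t_0: node(0,0) S=103.8000 payoff=0.0000 vs cont=5.7828 → 5.7828 [wait]  ⇒ S*(0)=-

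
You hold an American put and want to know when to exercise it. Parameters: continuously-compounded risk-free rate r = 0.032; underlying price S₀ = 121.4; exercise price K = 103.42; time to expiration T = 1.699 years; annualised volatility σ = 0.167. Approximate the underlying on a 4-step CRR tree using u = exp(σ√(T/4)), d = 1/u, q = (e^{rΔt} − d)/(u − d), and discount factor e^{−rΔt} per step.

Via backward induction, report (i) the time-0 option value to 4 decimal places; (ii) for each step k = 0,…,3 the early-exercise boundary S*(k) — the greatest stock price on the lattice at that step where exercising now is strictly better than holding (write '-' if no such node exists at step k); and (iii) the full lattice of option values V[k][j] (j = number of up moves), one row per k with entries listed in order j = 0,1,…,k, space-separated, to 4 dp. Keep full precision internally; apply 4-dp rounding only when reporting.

params: Δt=0.42475 u=1.11498 d=0.89688 q=0.53556 e^(-rΔt)=0.98650
t_4 payoffs: 24.8699 5.7677 0.0000 0.0000 0.0000
t_3: node(3,0) S=87.5819 payoff=15.8381 vs cont=14.4419 → 15.8381 [stop]  node(3,1) S=108.8806 payoff=0.0000 vs cont=2.6426 → 2.6426 [wait]  node(3,2) S=135.3589 payoff=0.0000 vs cont=0.0000 → 0.0000 [wait]  node(3,3) S=168.2762 payoff=0.0000 vs cont=0.0000 → 0.0000 [wait]  ⇒ S*(3)=87.5819
t_2: node(2,0) S=97.6523 payoff=5.7677 vs cont=8.6527 → 8.6527 [wait]  node(2,1) S=121.4000 payoff=0.0000 vs cont=1.2107 → 1.2107 [wait]  node(2,2) S=150.9228 payoff=0.0000 vs cont=0.0000 → 0.0000 [wait]  ⇒ S*(2)=-
t_1: node(1,0) S=108.8806 payoff=0.0000 vs cont=4.6041 → 4.6041 [wait]  node(1,1) S=135.3589 payoff=0.0000 vs cont=0.5547 → 0.5547 [wait]  ⇒ S*(1)=-
t_0: node(0,0) S=121.4000 payoff=0.0000 vs cont=2.4025 → 2.4025 [wait]  ⇒ S*(0)=-

price = 2.4025
boundary = - - - 87.5819
tree:
2.4025
4.6041 0.5547
8.6527 1.2107 0.0000
15.8381 2.6426 0.0000 0.0000
24.8699 5.7677 0.0000 0.0000 0.0000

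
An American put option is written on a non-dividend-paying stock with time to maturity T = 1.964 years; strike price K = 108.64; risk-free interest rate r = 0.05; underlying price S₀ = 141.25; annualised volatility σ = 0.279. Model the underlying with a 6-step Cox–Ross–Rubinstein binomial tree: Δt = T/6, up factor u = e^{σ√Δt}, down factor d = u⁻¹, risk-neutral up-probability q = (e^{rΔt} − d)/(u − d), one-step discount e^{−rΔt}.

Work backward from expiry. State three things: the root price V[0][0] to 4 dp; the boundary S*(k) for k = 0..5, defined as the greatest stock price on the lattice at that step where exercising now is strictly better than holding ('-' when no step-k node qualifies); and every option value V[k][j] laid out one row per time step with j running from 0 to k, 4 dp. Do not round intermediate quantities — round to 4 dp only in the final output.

price = 4.8901
boundary = - - - - 74.5920 87.5017
tree:
4.8901
8.3253 1.7690
13.8216 3.3476 0.3193
22.1987 6.2717 0.6647 0.0000
34.0480 11.6049 1.3835 0.0000 0.0000
45.0530 21.1383 2.8798 0.0000 0.0000 0.0000
54.4344 34.0480 5.9944 0.0000 0.0000 0.0000 0.0000

Δt=0.32733, u=1.17307, d=0.85246, q=0.51165, disc=e^(-rΔt)=0.98377
k=6 terminal: V=max(K-S,0) → 54.4344 34.0480 5.9944 0.0000 0.0000 0.0000 0.0000
k=5: j=0 S=63.5870 intr=45.0530 cont=43.2894 V=45.0530[EX]; j=1 S=87.5017 intr=21.1383 cont=19.3747 V=21.1383[EX]; j=2 S=120.4105 intr=0.0000 cont=2.8798 V=2.8798[hold]; j=3 S=165.6962 intr=0.0000 cont=0.0000 V=0.0000[hold]; j=4 S=228.0134 intr=0.0000 cont=0.0000 V=0.0000[hold]; j=5 S=313.7679 intr=0.0000 cont=0.0000 V=0.0000[hold]  S*(5)=87.5017
k=4: j=0 S=74.5920 intr=34.0480 cont=32.2844 V=34.0480[EX]; j=1 S=102.6456 intr=5.9944 cont=11.6049 V=11.6049[hold]; j=2 S=141.2500 intr=0.0000 cont=1.3835 V=1.3835[hold]; j=3 S=194.3732 intr=0.0000 cont=0.0000 V=0.0000[hold]; j=4 S=267.4758 intr=0.0000 cont=0.0000 V=0.0000[hold]  S*(4)=74.5920
k=3: j=0 S=87.5017 intr=21.1383 cont=22.1987 V=22.1987[hold]; j=1 S=120.4105 intr=0.0000 cont=6.2717 V=6.2717[hold]; j=2 S=165.6962 intr=0.0000 cont=0.6647 V=0.6647[hold]; j=3 S=228.0134 intr=0.0000 cont=0.0000 V=0.0000[hold]  S*(3)=-
k=2: j=0 S=102.6456 intr=5.9944 cont=13.8216 V=13.8216[hold]; j=1 S=141.2500 intr=0.0000 cont=3.3476 V=3.3476[hold]; j=2 S=194.3732 intr=0.0000 cont=0.3193 V=0.3193[hold]  S*(2)=-
k=1: j=0 S=120.4105 intr=0.0000 cont=8.3253 V=8.3253[hold]; j=1 S=165.6962 intr=0.0000 cont=1.7690 V=1.7690[hold]  S*(1)=-
k=0: j=0 S=141.2500 intr=0.0000 cont=4.8901 V=4.8901[hold]  S*(0)=-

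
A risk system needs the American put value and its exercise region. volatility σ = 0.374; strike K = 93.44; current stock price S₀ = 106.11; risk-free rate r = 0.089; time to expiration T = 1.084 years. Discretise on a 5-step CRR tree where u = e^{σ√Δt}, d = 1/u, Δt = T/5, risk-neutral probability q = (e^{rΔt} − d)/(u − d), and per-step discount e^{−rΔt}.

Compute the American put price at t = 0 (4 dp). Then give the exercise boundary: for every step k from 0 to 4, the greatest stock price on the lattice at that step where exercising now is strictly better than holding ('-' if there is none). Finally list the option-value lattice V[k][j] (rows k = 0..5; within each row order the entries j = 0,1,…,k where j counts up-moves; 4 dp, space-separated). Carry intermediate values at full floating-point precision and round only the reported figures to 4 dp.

price = 7.1130
boundary = - - - 62.9319 74.9030
tree:
7.1130
11.9912 2.7382
19.5707 5.2299 0.4697
30.5081 9.8999 0.9817 0.0000
40.5660 18.5370 2.0519 0.0000 0.0000
49.0164 30.5081 4.2887 0.0000 0.0000 0.0000

Δt=0.21680, u=1.19022, d=0.84018, q=0.51223, disc=e^(-rΔt)=0.98089
k=5 terminal: V=max(K-S,0) → 49.0164 30.5081 4.2887 0.0000 0.0000 0.0000
k=4: j=0 S=52.8740 intr=40.5660 cont=38.7803 V=40.5660[EX]; j=1 S=74.9030 intr=18.5370 cont=16.7513 V=18.5370[EX]; j=2 S=106.1100 intr=0.0000 cont=2.0519 V=2.0519[hold]; j=3 S=150.3188 intr=0.0000 cont=0.0000 V=0.0000[hold]; j=4 S=212.9464 intr=0.0000 cont=0.0000 V=0.0000[hold]  S*(4)=74.9030
k=3: j=0 S=62.9319 intr=30.5081 cont=28.7224 V=30.5081[EX]; j=1 S=89.1513 intr=4.2887 cont=9.8999 V=9.8999[hold]; j=2 S=126.2946 intr=0.0000 cont=0.9817 V=0.9817[hold]; j=3 S=178.9130 intr=0.0000 cont=0.0000 V=0.0000[hold]  S*(3)=62.9319
k=2: j=0 S=74.9030 intr=18.5370 cont=19.5707 V=19.5707[hold]; j=1 S=106.1100 intr=0.0000 cont=5.2299 V=5.2299[hold]; j=2 S=150.3188 intr=0.0000 cont=0.4697 V=0.4697[hold]  S*(2)=-
k=1: j=0 S=89.1513 intr=4.2887 cont=11.9912 V=11.9912[hold]; j=1 S=126.2946 intr=0.0000 cont=2.7382 V=2.7382[hold]  S*(1)=-
k=0: j=0 S=106.1100 intr=0.0000 cont=7.1130 V=7.1130[hold]  S*(0)=-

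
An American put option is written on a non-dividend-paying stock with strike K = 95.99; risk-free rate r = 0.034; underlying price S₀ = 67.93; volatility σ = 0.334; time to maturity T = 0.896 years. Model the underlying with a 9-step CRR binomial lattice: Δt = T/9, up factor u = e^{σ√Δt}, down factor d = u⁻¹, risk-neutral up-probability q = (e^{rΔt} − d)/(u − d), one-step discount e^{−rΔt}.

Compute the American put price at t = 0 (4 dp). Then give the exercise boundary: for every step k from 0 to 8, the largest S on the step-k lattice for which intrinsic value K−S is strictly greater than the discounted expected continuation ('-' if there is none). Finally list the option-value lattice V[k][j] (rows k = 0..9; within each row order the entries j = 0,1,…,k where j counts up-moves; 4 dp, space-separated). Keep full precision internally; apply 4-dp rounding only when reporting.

price = 28.5601
boundary = - 61.1355 55.0206 61.1355 67.9300 61.1355 67.9300 75.4796 83.8683
tree:
28.5601
34.8545 22.1996
40.9694 28.2658 16.0329
46.4727 34.8545 21.5966 10.3469
51.4255 40.9694 28.0600 15.0117 5.5582
55.8829 46.4727 34.8545 20.9946 8.8820 2.1335
59.8945 51.4255 40.9694 28.0600 13.7783 3.8419 0.3683
63.5049 55.8829 46.4727 34.8545 20.5104 6.8595 0.7243 0.0000
66.7541 59.8945 51.4255 40.9694 28.0600 12.1217 1.4243 0.0000 0.0000
69.6783 63.5049 55.8829 46.4727 34.8545 20.5104 2.8007 0.0000 0.0000 0.0000

params: Δt=0.09956 u=1.11114 d=0.89998 q=0.48974 e^(-rΔt)=0.99662
t_9 payoffs: 69.6783 63.5049 55.8829 46.4727 34.8545 20.5104 2.8007 0.0000 0.0000 0.0000
t_8: node(8,0) S=29.2359 payoff=66.7541 vs cont=66.4297 → 66.7541 [stop]  node(8,1) S=36.0955 payoff=59.8945 vs cont=59.5702 → 59.8945 [stop]  node(8,2) S=44.5645 payoff=51.4255 vs cont=51.1011 → 51.4255 [stop]  node(8,3) S=55.0206 payoff=40.9694 vs cont=40.6450 → 40.9694 [stop]  node(8,4) S=67.9300 payoff=28.0600 vs cont=27.7356 → 28.0600 [stop]  node(8,5) S=83.8683 payoff=12.1217 vs cont=11.7973 → 12.1217 [stop]  node(8,6) S=103.5462 payoff=0.0000 vs cont=1.4243 → 1.4243 [wait]  node(8,7) S=127.8411 payoff=0.0000 vs cont=0.0000 → 0.0000 [wait]  node(8,8) S=157.8363 payoff=0.0000 vs cont=0.0000 → 0.0000 [wait]  ⇒ S*(8)=83.8683
t_7: node(7,0) S=32.4851 payoff=63.5049 vs cont=63.1805 → 63.5049 [stop]  node(7,1) S=40.1071 payoff=55.8829 vs cont=55.5586 → 55.8829 [stop]  node(7,2) S=49.5173 payoff=46.4727 vs cont=46.1483 → 46.4727 [stop]  node(7,3) S=61.1355 payoff=34.8545 vs cont=34.5301 → 34.8545 [stop]  node(7,4) S=75.4796 payoff=20.5104 vs cont=20.1860 → 20.5104 [stop]  node(7,5) S=93.1893 payoff=2.8007 vs cont=6.8595 → 6.8595 [wait]  node(7,6) S=115.0542 payoff=0.0000 vs cont=0.7243 → 0.7243 [wait]  node(7,7) S=142.0492 payoff=0.0000 vs cont=0.0000 → 0.0000 [wait]  ⇒ S*(7)=75.4796
t_6: node(6,0) S=36.0955 payoff=59.8945 vs cont=59.5702 → 59.8945 [stop]  node(6,1) S=44.5645 payoff=51.4255 vs cont=51.1011 → 51.4255 [stop]  node(6,2) S=55.0206 payoff=40.9694 vs cont=40.6450 → 40.9694 [stop]  node(6,3) S=67.9300 payoff=28.0600 vs cont=27.7356 → 28.0600 [stop]  node(6,4) S=83.8683 payoff=12.1217 vs cont=13.7783 → 13.7783 [wait]  node(6,5) S=103.5462 payoff=0.0000 vs cont=3.8419 → 3.8419 [wait]  node(6,6) S=127.8411 payoff=0.0000 vs cont=0.3683 → 0.3683 [wait]  ⇒ S*(6)=67.9300
t_5: node(5,0) S=40.1071 payoff=55.8829 vs cont=55.5586 → 55.8829 [stop]  node(5,1) S=49.5173 payoff=46.4727 vs cont=46.1483 → 46.4727 [stop]  node(5,2) S=61.1355 payoff=34.8545 vs cont=34.5301 → 34.8545 [stop]  node(5,3) S=75.4796 payoff=20.5104 vs cont=20.9946 → 20.9946 [wait]  node(5,4) S=93.1893 payoff=2.8007 vs cont=8.8820 → 8.8820 [wait]  node(5,5) S=115.0542 payoff=0.0000 vs cont=2.1335 → 2.1335 [wait]  ⇒ S*(5)=61.1355
t_4: node(4,0) S=44.5645 payoff=51.4255 vs cont=51.1011 → 51.4255 [stop]  node(4,1) S=55.0206 payoff=40.9694 vs cont=40.6450 → 40.9694 [stop]  node(4,2) S=67.9300 payoff=28.0600 vs cont=27.9720 → 28.0600 [stop]  node(4,3) S=83.8683 payoff=12.1217 vs cont=15.0117 → 15.0117 [wait]  node(4,4) S=103.5462 payoff=0.0000 vs cont=5.5582 → 5.5582 [wait]  ⇒ S*(4)=67.9300
t_3: node(3,0) S=49.5173 payoff=46.4727 vs cont=46.1483 → 46.4727 [stop]  node(3,1) S=61.1355 payoff=34.8545 vs cont=34.5301 → 34.8545 [stop]  node(3,2) S=75.4796 payoff=20.5104 vs cont=21.5966 → 21.5966 [wait]  node(3,3) S=93.1893 payoff=2.8007 vs cont=10.3469 → 10.3469 [wait]  ⇒ S*(3)=61.1355
t_2: node(2,0) S=55.0206 payoff=40.9694 vs cont=40.6450 → 40.9694 [stop]  node(2,1) S=67.9300 payoff=28.0600 vs cont=28.2658 → 28.2658 [wait]  node(2,2) S=83.8683 payoff=12.1217 vs cont=16.0329 → 16.0329 [wait]  ⇒ S*(2)=55.0206
t_1: node(1,0) S=61.1355 payoff=34.8545 vs cont=34.6306 → 34.8545 [stop]  node(1,1) S=75.4796 payoff=20.5104 vs cont=22.1996 → 22.1996 [wait]  ⇒ S*(1)=61.1355
t_0: node(0,0) S=67.9300 payoff=28.0600 vs cont=28.5601 → 28.5601 [wait]  ⇒ S*(0)=-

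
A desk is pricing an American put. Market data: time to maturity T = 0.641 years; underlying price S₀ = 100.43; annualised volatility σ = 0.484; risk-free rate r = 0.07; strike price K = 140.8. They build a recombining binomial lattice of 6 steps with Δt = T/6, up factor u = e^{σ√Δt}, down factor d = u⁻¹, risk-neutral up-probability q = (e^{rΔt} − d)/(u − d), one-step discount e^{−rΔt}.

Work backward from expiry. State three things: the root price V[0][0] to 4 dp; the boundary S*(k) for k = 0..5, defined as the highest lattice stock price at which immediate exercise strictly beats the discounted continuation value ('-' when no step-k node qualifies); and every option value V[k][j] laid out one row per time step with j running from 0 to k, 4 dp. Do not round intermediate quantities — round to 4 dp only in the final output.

Δt=0.10683, u=1.17140, d=0.85368, q=0.48416, disc=e^(-rΔt)=0.99255
k=6 terminal: V=max(K-S,0) → 101.9279 87.4608 67.6094 40.3700 2.9928 0.0000 0.0000
k=5: j=0 S=45.5347 intr=95.2653 cont=94.2163 V=95.2653[EX]; j=1 S=62.4814 intr=78.3186 cont=77.2695 V=78.3186[EX]; j=2 S=85.7352 intr=55.0648 cont=54.0158 V=55.0648[EX]; j=3 S=117.6434 intr=23.1566 cont=22.1076 V=23.1566[EX]; j=4 S=161.4269 intr=0.0000 cont=1.5323 V=1.5323[hold]; j=5 S=221.5054 intr=0.0000 cont=0.0000 V=0.0000[hold]  S*(5)=117.6434
k=4: j=0 S=53.3392 intr=87.4608 cont=86.4117 V=87.4608[EX]; j=1 S=73.1906 intr=67.6094 cont=66.5604 V=67.6094[EX]; j=2 S=100.4300 intr=40.3700 cont=39.3210 V=40.3700[EX]; j=3 S=137.8072 intr=2.9928 cont=12.5925 V=12.5925[hold]; j=4 S=189.0950 intr=0.0000 cont=0.7845 V=0.7845[hold]  S*(4)=100.4300
k=3: j=0 S=62.4814 intr=78.3186 cont=77.2695 V=78.3186[EX]; j=1 S=85.7352 intr=55.0648 cont=54.0158 V=55.0648[EX]; j=2 S=117.6434 intr=23.1566 cont=26.7207 V=26.7207[hold]; j=3 S=161.4269 intr=0.0000 cont=6.8243 V=6.8243[hold]  S*(3)=85.7352
k=2: j=0 S=73.1906 intr=67.6094 cont=66.5604 V=67.6094[EX]; j=1 S=100.4300 intr=40.3700 cont=41.0337 V=41.0337[hold]; j=2 S=137.8072 intr=2.9928 cont=16.9604 V=16.9604[hold]  S*(2)=73.1906
k=1: j=0 S=85.7352 intr=55.0648 cont=54.3347 V=55.0648[EX]; j=1 S=117.6434 intr=23.1566 cont=29.1595 V=29.1595[hold]  S*(1)=85.7352
k=0: j=0 S=100.4300 intr=40.3700 cont=42.2057 V=42.2057[hold]  S*(0)=-

price = 42.2057
boundary = - 85.7352 73.1906 85.7352 100.4300 117.6434
tree:
42.2057
55.0648 29.1595
67.6094 41.0337 16.9604
78.3186 55.0648 26.7207 6.8243
87.4608 67.6094 40.3700 12.5925 0.7845
95.2653 78.3186 55.0648 23.1566 1.5323 0.0000
101.9279 87.4608 67.6094 40.3700 2.9928 0.0000 0.0000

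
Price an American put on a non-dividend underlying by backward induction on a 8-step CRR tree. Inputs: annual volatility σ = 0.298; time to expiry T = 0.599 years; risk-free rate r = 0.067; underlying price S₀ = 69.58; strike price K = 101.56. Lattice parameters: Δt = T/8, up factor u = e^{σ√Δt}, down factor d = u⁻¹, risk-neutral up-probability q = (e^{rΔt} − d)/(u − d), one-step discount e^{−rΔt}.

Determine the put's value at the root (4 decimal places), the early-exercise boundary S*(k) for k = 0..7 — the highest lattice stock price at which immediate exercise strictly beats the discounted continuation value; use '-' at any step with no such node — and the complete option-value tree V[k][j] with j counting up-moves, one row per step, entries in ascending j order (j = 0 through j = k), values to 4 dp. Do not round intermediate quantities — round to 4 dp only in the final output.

price = 31.9800
boundary = 69.5800 75.4915 69.5800 75.4915 81.9052 75.4915 81.9052 88.8638
tree:
31.9800
37.4286 26.0685
42.4505 31.9800 19.7971
47.0791 37.4286 26.0685 13.9770
51.3454 42.4505 31.9800 19.6548 8.6689
55.2775 47.0791 37.4286 26.0685 13.3619 4.2530
58.9017 51.3454 42.4505 31.9800 19.6548 7.4578 1.2212
62.2421 55.2775 47.0791 37.4286 26.0685 12.6962 2.5069 0.0000
65.3210 58.9017 51.3454 42.4505 31.9800 19.6548 5.1464 0.0000 0.0000

Δt=0.07487, u=1.08496, d=0.92169, q=0.51043, disc=e^(-rΔt)=0.99500
k=8 terminal: V=max(K-S,0) → 65.3210 58.9017 51.3454 42.4505 31.9800 19.6548 5.1464 0.0000 0.0000
k=7: j=0 S=39.3179 intr=62.2421 cont=61.7339 V=62.2421[EX]; j=1 S=46.2825 intr=55.2775 cont=54.7693 V=55.2775[EX]; j=2 S=54.4809 intr=47.0791 cont=46.5709 V=47.0791[EX]; j=3 S=64.1314 intr=37.4286 cont=36.9204 V=37.4286[EX]; j=4 S=75.4915 intr=26.0685 cont=25.5603 V=26.0685[EX]; j=5 S=88.8638 intr=12.6962 cont=12.1880 V=12.6962[EX]; j=6 S=104.6049 intr=0.0000 cont=2.5069 V=2.5069[hold]; j=7 S=123.1343 intr=0.0000 cont=0.0000 V=0.0000[hold]  S*(7)=88.8638
k=6: j=0 S=42.6583 intr=58.9017 cont=58.3935 V=58.9017[EX]; j=1 S=50.2146 intr=51.3454 cont=50.8371 V=51.3454[EX]; j=2 S=59.1095 intr=42.4505 cont=41.9423 V=42.4505[EX]; j=3 S=69.5800 intr=31.9800 cont=31.4718 V=31.9800[EX]; j=4 S=81.9052 intr=19.6548 cont=19.1466 V=19.6548[EX]; j=5 S=96.4136 intr=5.1464 cont=7.4578 V=7.4578[hold]; j=6 S=113.4921 intr=0.0000 cont=1.2212 V=1.2212[hold]  S*(6)=81.9052
k=5: j=0 S=46.2825 intr=55.2775 cont=54.7693 V=55.2775[EX]; j=1 S=54.4809 intr=47.0791 cont=46.5709 V=47.0791[EX]; j=2 S=64.1314 intr=37.4286 cont=36.9204 V=37.4286[EX]; j=3 S=75.4915 intr=26.0685 cont=25.5603 V=26.0685[EX]; j=4 S=88.8638 intr=12.6962 cont=13.3619 V=13.3619[hold]; j=5 S=104.6049 intr=0.0000 cont=4.2530 V=4.2530[hold]  S*(5)=75.4915
k=4: j=0 S=50.2146 intr=51.3454 cont=50.8371 V=51.3454[EX]; j=1 S=59.1095 intr=42.4505 cont=41.9423 V=42.4505[EX]; j=2 S=69.5800 intr=31.9800 cont=31.4718 V=31.9800[EX]; j=3 S=81.9052 intr=19.6548 cont=19.4847 V=19.6548[EX]; j=4 S=96.4136 intr=5.1464 cont=8.6689 V=8.6689[hold]  S*(4)=81.9052
k=3: j=0 S=54.4809 intr=47.0791 cont=46.5709 V=47.0791[EX]; j=1 S=64.1314 intr=37.4286 cont=36.9204 V=37.4286[EX]; j=2 S=75.4915 intr=26.0685 cont=25.5603 V=26.0685[EX]; j=3 S=88.8638 intr=12.6962 cont=13.9770 V=13.9770[hold]  S*(3)=75.4915
k=2: j=0 S=59.1095 intr=42.4505 cont=41.9423 V=42.4505[EX]; j=1 S=69.5800 intr=31.9800 cont=31.4718 V=31.9800[EX]; j=2 S=81.9052 intr=19.6548 cont=19.7971 V=19.7971[hold]  S*(2)=69.5800
k=1: j=0 S=64.1314 intr=37.4286 cont=36.9204 V=37.4286[EX]; j=1 S=75.4915 intr=26.0685 cont=25.6326 V=26.0685[EX]  S*(1)=75.4915
k=0: j=0 S=69.5800 intr=31.9800 cont=31.4718 V=31.9800[EX]  S*(0)=69.5800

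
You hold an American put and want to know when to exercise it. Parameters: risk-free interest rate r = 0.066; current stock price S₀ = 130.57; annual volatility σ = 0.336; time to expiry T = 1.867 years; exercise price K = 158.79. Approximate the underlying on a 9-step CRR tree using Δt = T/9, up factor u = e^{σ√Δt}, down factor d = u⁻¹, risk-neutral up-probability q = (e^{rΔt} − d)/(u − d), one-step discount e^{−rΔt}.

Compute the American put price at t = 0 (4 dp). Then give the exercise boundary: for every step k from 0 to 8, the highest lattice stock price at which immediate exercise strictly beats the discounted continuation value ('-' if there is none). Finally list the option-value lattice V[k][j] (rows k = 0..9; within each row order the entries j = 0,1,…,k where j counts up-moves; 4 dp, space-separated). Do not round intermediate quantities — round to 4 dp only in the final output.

price = 34.5307
boundary = - - 96.1433 112.0421 96.1433 112.0421 96.1433 112.0421 130.5700
tree:
34.5307
47.1926 23.1422
62.6467 33.4301 13.7553
76.2894 46.7479 21.3730 6.7127
87.9963 62.6467 32.2066 11.4066 2.3253
98.0419 76.2894 46.7479 18.9250 4.3968 0.3716
106.6621 87.9963 62.6467 30.4169 8.2511 0.7637 0.0000
114.0590 98.0419 76.2894 46.7479 15.3442 1.5695 0.0000 0.0000
120.4064 106.6621 87.9963 62.6467 28.2200 3.2254 0.0000 0.0000 0.0000
125.8530 114.0590 98.0419 76.2894 46.7479 6.6282 0.0000 0.0000 0.0000 0.0000

Δt=0.20744, u=1.16537, d=0.85810, q=0.50668, disc=e^(-rΔt)=0.98640
k=9 terminal: V=max(K-S,0) → 125.8530 114.0590 98.0419 76.2894 46.7479 6.6282 0.0000 0.0000 0.0000 0.0000
k=8: j=0 S=38.3836 intr=120.4064 cont=118.2471 V=120.4064[EX]; j=1 S=52.1279 intr=106.6621 cont=104.5028 V=106.6621[EX]; j=2 S=70.7937 intr=87.9963 cont=85.8370 V=87.9963[EX]; j=3 S=96.1433 intr=62.6467 cont=60.4875 V=62.6467[EX]; j=4 S=130.5700 intr=28.2200 cont=26.0608 V=28.2200[EX]; j=5 S=177.3241 intr=0.0000 cont=3.2254 V=3.2254[hold]; j=6 S=240.8197 intr=0.0000 cont=0.0000 V=0.0000[hold]; j=7 S=327.0517 intr=0.0000 cont=0.0000 V=0.0000[hold]; j=8 S=444.1613 intr=0.0000 cont=0.0000 V=0.0000[hold]  S*(8)=130.5700
k=7: j=0 S=44.7310 intr=114.0590 cont=111.8998 V=114.0590[EX]; j=1 S=60.7481 intr=98.0419 cont=95.8827 V=98.0419[EX]; j=2 S=82.5006 intr=76.2894 cont=74.1302 V=76.2894[EX]; j=3 S=112.0421 intr=46.7479 cont=44.5887 V=46.7479[EX]; j=4 S=152.1618 intr=6.6282 cont=15.3442 V=15.3442[hold]; j=5 S=206.6474 intr=0.0000 cont=1.5695 V=1.5695[hold]; j=6 S=280.6430 intr=0.0000 cont=0.0000 V=0.0000[hold]; j=7 S=381.1348 intr=0.0000 cont=0.0000 V=0.0000[hold]  S*(7)=112.0421
k=6: j=0 S=52.1279 intr=106.6621 cont=104.5028 V=106.6621[EX]; j=1 S=70.7937 intr=87.9963 cont=85.8370 V=87.9963[EX]; j=2 S=96.1433 intr=62.6467 cont=60.4875 V=62.6467[EX]; j=3 S=130.5700 intr=28.2200 cont=30.4169 V=30.4169[hold]; j=4 S=177.3241 intr=0.0000 cont=8.2511 V=8.2511[hold]; j=5 S=240.8197 intr=0.0000 cont=0.7637 V=0.7637[hold]; j=6 S=327.0517 intr=0.0000 cont=0.0000 V=0.0000[hold]  S*(6)=96.1433
k=5: j=0 S=60.7481 intr=98.0419 cont=95.8827 V=98.0419[EX]; j=1 S=82.5006 intr=76.2894 cont=74.1302 V=76.2894[EX]; j=2 S=112.0421 intr=46.7479 cont=45.6867 V=46.7479[EX]; j=3 S=152.1618 intr=6.6282 cont=18.9250 V=18.9250[hold]; j=4 S=206.6474 intr=0.0000 cont=4.3968 V=4.3968[hold]; j=5 S=280.6430 intr=0.0000 cont=0.3716 V=0.3716[hold]  S*(5)=112.0421
k=4: j=0 S=70.7937 intr=87.9963 cont=85.8370 V=87.9963[EX]; j=1 S=96.1433 intr=62.6467 cont=60.4875 V=62.6467[EX]; j=2 S=130.5700 intr=28.2200 cont=32.2066 V=32.2066[hold]; j=3 S=177.3241 intr=0.0000 cont=11.4066 V=11.4066[hold]; j=4 S=240.8197 intr=0.0000 cont=2.3253 V=2.3253[hold]  S*(4)=96.1433
k=3: j=0 S=82.5006 intr=76.2894 cont=74.1302 V=76.2894[EX]; j=1 S=112.0421 intr=46.7479 cont=46.5811 V=46.7479[EX]; j=2 S=152.1618 intr=6.6282 cont=21.3730 V=21.3730[hold]; j=3 S=206.6474 intr=0.0000 cont=6.7127 V=6.7127[hold]  S*(3)=112.0421
k=2: j=0 S=96.1433 intr=62.6467 cont=60.4875 V=62.6467[EX]; j=1 S=130.5700 intr=28.2200 cont=33.4301 V=33.4301[hold]; j=2 S=177.3241 intr=0.0000 cont=13.7553 V=13.7553[hold]  S*(2)=96.1433
k=1: j=0 S=112.0421 intr=46.7479 cont=47.1926 V=47.1926[hold]; j=1 S=152.1618 intr=6.6282 cont=23.1422 V=23.1422[hold]  S*(1)=-
k=0: j=0 S=130.5700 intr=28.2200 cont=34.5307 V=34.5307[hold]  S*(0)=-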